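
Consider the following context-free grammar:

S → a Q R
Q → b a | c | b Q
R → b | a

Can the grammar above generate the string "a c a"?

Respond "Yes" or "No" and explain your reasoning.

Yes - a valid derivation exists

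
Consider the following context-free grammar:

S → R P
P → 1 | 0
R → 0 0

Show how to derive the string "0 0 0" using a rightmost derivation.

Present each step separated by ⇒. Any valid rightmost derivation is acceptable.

S ⇒ R P ⇒ R 0 ⇒ 0 0 0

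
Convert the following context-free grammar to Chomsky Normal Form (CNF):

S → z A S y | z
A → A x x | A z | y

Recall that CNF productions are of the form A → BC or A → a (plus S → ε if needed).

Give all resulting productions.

TZ → z; TY → y; S → z; TX → x; A → y; S → TZ X0; X0 → A X1; X1 → S TY; A → A X2; X2 → TX TX; A → A TZ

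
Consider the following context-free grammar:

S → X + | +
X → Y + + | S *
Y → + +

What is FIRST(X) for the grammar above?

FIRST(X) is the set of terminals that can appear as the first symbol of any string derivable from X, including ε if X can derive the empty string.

We compute FIRST(X) using the standard algorithm.
FIRST(S) = {+}
FIRST(X) = {+}
FIRST(Y) = {+}
Therefore, FIRST(X) = {+}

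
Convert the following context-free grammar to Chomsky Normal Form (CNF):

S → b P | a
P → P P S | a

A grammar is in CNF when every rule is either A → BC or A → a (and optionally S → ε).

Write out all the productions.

TB → b; S → a; P → a; S → TB P; P → P X0; X0 → P S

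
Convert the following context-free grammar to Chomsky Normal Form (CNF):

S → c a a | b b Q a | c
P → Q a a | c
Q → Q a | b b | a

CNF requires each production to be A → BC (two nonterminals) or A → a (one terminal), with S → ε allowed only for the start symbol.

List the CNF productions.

TC → c; TA → a; TB → b; S → c; P → c; Q → a; S → TC X0; X0 → TA TA; S → TB X1; X1 → TB X2; X2 → Q TA; P → Q X3; X3 → TA TA; Q → Q TA; Q → TB TB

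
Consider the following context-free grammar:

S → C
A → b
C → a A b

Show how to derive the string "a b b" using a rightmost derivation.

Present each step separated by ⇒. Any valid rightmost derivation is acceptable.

S ⇒ C ⇒ a A b ⇒ a b b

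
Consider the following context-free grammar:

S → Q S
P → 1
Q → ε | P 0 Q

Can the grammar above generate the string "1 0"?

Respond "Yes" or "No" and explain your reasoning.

No - no valid derivation exists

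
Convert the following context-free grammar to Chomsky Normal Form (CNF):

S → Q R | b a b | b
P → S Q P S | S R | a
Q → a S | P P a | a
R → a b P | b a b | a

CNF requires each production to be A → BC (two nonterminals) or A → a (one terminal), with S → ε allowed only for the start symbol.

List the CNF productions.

TB → b; TA → a; S → b; P → a; Q → a; R → a; S → Q R; S → TB X0; X0 → TA TB; P → S X1; X1 → Q X2; X2 → P S; P → S R; Q → TA S; Q → P X3; X3 → P TA; R → TA X4; X4 → TB P; R → TB X5; X5 → TA TB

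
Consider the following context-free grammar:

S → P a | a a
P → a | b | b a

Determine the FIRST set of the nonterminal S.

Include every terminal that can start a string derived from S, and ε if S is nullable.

We compute FIRST(S) using the standard algorithm.
FIRST(P) = {a, b}
FIRST(S) = {a, b}
Therefore, FIRST(S) = {a, b}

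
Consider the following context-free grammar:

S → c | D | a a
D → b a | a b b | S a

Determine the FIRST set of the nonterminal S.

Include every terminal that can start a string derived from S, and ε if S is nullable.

We compute FIRST(S) using the standard algorithm.
FIRST(D) = {a, b, c}
FIRST(S) = {a, b, c}
Therefore, FIRST(S) = {a, b, c}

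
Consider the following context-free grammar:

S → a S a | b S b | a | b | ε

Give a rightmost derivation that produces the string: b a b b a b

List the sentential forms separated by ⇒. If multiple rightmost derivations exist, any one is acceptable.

S ⇒ b S b ⇒ b a S a b ⇒ b a b S b a b ⇒ b a b b a b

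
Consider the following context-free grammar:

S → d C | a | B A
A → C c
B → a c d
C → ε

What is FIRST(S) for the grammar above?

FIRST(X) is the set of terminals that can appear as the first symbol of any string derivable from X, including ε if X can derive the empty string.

We compute FIRST(S) using the standard algorithm.
FIRST(A) = {c}
FIRST(B) = {a}
FIRST(C) = {ε}
FIRST(S) = {a, d}
Therefore, FIRST(S) = {a, d}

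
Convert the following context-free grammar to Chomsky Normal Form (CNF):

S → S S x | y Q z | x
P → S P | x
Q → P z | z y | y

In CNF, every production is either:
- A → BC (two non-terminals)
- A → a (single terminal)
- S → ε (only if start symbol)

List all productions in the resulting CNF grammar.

TX → x; TY → y; TZ → z; S → x; P → x; Q → y; S → S X0; X0 → S TX; S → TY X1; X1 → Q TZ; P → S P; Q → P TZ; Q → TZ TY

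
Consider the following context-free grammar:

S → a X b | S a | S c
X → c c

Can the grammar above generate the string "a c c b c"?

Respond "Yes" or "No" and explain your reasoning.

Yes - a valid derivation exists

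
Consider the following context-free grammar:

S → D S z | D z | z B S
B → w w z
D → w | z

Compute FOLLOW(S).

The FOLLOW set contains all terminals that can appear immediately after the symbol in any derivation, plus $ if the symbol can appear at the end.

We compute FOLLOW(S) using the standard algorithm.
FOLLOW(S) starts with {$}.
FIRST(B) = {w}
FIRST(D) = {w, z}
FIRST(S) = {w, z}
FOLLOW(B) = {w, z}
FOLLOW(D) = {w, z}
FOLLOW(S) = {$, z}
Therefore, FOLLOW(S) = {$, z}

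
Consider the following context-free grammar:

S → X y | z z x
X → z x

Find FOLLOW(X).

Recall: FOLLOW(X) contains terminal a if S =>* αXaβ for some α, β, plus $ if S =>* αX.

We compute FOLLOW(X) using the standard algorithm.
FOLLOW(S) starts with {$}.
FIRST(S) = {z}
FIRST(X) = {z}
FOLLOW(S) = {$}
FOLLOW(X) = {y}
Therefore, FOLLOW(X) = {y}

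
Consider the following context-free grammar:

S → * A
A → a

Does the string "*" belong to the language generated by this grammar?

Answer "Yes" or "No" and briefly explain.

No - no valid derivation exists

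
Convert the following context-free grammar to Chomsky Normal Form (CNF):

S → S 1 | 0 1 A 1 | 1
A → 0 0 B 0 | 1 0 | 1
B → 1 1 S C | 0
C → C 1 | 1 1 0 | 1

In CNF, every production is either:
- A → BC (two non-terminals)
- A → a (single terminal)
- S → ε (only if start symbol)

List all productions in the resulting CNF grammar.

T1 → 1; T0 → 0; S → 1; A → 1; B → 0; C → 1; S → S T1; S → T0 X0; X0 → T1 X1; X1 → A T1; A → T0 X2; X2 → T0 X3; X3 → B T0; A → T1 T0; B → T1 X4; X4 → T1 X5; X5 → S C; C → C T1; C → T1 X6; X6 → T1 T0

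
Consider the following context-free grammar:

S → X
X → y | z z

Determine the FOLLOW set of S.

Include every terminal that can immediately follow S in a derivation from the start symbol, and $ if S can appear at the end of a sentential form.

We compute FOLLOW(S) using the standard algorithm.
FOLLOW(S) starts with {$}.
FIRST(S) = {y, z}
FIRST(X) = {y, z}
FOLLOW(S) = {$}
FOLLOW(X) = {$}
Therefore, FOLLOW(S) = {$}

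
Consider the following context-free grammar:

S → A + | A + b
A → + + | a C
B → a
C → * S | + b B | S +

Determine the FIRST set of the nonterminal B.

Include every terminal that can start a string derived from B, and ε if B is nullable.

We compute FIRST(B) using the standard algorithm.
FIRST(A) = {+, a}
FIRST(B) = {a}
FIRST(C) = {*, +, a}
FIRST(S) = {+, a}
Therefore, FIRST(B) = {a}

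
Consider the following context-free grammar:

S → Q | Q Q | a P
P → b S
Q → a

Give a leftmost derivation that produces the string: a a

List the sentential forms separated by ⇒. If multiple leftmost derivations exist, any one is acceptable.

S ⇒ Q Q ⇒ a Q ⇒ a a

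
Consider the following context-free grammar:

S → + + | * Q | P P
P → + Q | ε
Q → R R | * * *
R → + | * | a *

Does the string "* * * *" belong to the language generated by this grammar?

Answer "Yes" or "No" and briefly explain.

Yes - a valid derivation exists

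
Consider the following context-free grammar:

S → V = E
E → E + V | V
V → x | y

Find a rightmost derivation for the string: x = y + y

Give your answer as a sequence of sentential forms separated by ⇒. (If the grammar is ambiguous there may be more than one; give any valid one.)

S ⇒ V = E ⇒ V = E + V ⇒ V = E + y ⇒ V = V + y ⇒ V = y + y ⇒ x = y + y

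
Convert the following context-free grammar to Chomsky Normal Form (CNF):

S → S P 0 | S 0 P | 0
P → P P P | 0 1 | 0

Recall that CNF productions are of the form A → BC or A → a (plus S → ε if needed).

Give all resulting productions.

T0 → 0; S → 0; T1 → 1; P → 0; S → S X0; X0 → P T0; S → S X1; X1 → T0 P; P → P X2; X2 → P P; P → T0 T1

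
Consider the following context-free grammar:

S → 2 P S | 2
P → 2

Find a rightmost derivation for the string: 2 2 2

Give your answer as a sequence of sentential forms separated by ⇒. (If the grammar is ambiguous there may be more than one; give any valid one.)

S ⇒ 2 P S ⇒ 2 P 2 ⇒ 2 2 2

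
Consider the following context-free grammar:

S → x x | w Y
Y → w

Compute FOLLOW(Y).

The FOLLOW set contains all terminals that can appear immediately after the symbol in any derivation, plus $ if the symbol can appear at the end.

We compute FOLLOW(Y) using the standard algorithm.
FOLLOW(S) starts with {$}.
FIRST(S) = {w, x}
FIRST(Y) = {w}
FOLLOW(S) = {$}
FOLLOW(Y) = {$}
Therefore, FOLLOW(Y) = {$}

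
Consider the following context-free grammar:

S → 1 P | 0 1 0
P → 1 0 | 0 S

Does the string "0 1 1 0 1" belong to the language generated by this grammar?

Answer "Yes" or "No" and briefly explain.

No - no valid derivation exists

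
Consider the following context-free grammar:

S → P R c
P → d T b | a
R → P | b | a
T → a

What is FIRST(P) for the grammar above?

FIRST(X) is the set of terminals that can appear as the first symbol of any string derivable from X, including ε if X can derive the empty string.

We compute FIRST(P) using the standard algorithm.
FIRST(P) = {a, d}
FIRST(R) = {a, b, d}
FIRST(S) = {a, d}
FIRST(T) = {a}
Therefore, FIRST(P) = {a, d}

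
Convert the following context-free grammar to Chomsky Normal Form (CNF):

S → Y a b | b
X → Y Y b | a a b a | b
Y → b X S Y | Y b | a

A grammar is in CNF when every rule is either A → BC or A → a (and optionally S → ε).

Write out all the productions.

TA → a; TB → b; S → b; X → b; Y → a; S → Y X0; X0 → TA TB; X → Y X1; X1 → Y TB; X → TA X2; X2 → TA X3; X3 → TB TA; Y → TB X4; X4 → X X5; X5 → S Y; Y → Y TB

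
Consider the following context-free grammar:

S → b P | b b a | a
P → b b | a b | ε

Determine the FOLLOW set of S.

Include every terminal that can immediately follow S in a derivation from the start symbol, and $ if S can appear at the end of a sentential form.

We compute FOLLOW(S) using the standard algorithm.
FOLLOW(S) starts with {$}.
FIRST(P) = {a, b, ε}
FIRST(S) = {a, b}
FOLLOW(P) = {$}
FOLLOW(S) = {$}
Therefore, FOLLOW(S) = {$}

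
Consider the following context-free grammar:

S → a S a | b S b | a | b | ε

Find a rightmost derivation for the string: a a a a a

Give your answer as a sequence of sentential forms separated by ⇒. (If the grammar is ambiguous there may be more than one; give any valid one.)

S ⇒ a S a ⇒ a a S a a ⇒ a a a a a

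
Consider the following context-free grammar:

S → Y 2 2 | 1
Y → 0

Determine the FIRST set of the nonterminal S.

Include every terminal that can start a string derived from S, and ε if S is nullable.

We compute FIRST(S) using the standard algorithm.
FIRST(S) = {0, 1}
FIRST(Y) = {0}
Therefore, FIRST(S) = {0, 1}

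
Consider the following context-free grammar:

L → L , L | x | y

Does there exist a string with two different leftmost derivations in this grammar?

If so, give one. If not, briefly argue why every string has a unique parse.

Yes - the string 'x , x , y , x' has two distinct leftmost derivations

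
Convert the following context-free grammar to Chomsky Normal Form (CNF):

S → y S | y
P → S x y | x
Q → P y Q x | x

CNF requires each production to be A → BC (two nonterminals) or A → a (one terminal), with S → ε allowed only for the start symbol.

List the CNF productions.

TY → y; S → y; TX → x; P → x; Q → x; S → TY S; P → S X0; X0 → TX TY; Q → P X1; X1 → TY X2; X2 → Q TX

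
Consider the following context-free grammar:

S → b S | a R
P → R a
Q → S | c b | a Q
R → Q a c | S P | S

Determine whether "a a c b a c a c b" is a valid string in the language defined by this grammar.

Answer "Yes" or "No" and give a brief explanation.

No - no valid derivation exists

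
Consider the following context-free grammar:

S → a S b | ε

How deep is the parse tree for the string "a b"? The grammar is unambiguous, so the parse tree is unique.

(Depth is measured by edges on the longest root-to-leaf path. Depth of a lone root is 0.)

2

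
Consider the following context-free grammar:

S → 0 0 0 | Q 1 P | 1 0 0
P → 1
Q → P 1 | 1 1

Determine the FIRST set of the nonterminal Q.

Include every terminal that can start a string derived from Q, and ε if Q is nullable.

We compute FIRST(Q) using the standard algorithm.
FIRST(P) = {1}
FIRST(Q) = {1}
FIRST(S) = {0, 1}
Therefore, FIRST(Q) = {1}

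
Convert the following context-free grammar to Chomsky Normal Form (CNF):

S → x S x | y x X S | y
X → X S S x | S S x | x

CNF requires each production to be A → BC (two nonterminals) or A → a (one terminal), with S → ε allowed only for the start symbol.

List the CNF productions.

TX → x; TY → y; S → y; X → x; S → TX X0; X0 → S TX; S → TY X1; X1 → TX X2; X2 → X S; X → X X3; X3 → S X4; X4 → S TX; X → S X5; X5 → S TX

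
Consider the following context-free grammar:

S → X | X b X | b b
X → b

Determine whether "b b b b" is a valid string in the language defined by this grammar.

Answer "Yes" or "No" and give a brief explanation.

No - no valid derivation exists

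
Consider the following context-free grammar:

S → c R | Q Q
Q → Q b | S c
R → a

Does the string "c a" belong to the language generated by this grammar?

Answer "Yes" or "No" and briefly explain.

Yes - a valid derivation exists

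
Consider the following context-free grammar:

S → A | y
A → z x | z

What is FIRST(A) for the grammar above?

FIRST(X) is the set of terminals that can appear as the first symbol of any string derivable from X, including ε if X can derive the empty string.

We compute FIRST(A) using the standard algorithm.
FIRST(A) = {z}
FIRST(S) = {y, z}
Therefore, FIRST(A) = {z}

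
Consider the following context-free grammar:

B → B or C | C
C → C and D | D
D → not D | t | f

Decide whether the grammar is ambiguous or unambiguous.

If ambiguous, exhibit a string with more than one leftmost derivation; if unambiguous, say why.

Unambiguous - every string in the language has a unique leftmost derivation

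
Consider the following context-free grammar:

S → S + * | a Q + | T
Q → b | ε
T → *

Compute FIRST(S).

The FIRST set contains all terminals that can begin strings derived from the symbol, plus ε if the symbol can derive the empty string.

We compute FIRST(S) using the standard algorithm.
FIRST(Q) = {b, ε}
FIRST(S) = {*, a}
FIRST(T) = {*}
Therefore, FIRST(S) = {*, a}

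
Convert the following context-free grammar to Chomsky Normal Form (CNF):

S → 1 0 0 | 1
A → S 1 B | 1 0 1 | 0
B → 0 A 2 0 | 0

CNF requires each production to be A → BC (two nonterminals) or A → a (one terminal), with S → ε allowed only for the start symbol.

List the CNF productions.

T1 → 1; T0 → 0; S → 1; A → 0; T2 → 2; B → 0; S → T1 X0; X0 → T0 T0; A → S X1; X1 → T1 B; A → T1 X2; X2 → T0 T1; B → T0 X3; X3 → A X4; X4 → T2 T0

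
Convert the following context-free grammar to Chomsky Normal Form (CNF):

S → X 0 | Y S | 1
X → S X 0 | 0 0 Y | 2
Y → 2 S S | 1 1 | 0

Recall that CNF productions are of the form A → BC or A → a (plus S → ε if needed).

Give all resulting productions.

T0 → 0; S → 1; X → 2; T2 → 2; T1 → 1; Y → 0; S → X T0; S → Y S; X → S X0; X0 → X T0; X → T0 X1; X1 → T0 Y; Y → T2 X2; X2 → S S; Y → T1 T1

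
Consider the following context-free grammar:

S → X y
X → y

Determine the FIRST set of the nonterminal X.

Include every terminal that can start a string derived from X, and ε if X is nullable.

We compute FIRST(X) using the standard algorithm.
FIRST(S) = {y}
FIRST(X) = {y}
Therefore, FIRST(X) = {y}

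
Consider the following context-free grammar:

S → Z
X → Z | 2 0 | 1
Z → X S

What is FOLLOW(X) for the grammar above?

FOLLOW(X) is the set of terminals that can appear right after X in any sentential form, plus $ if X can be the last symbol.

We compute FOLLOW(X) using the standard algorithm.
FOLLOW(S) starts with {$}.
FIRST(S) = {1, 2}
FIRST(X) = {1, 2}
FIRST(Z) = {1, 2}
FOLLOW(S) = {$, 1, 2}
FOLLOW(X) = {1, 2}
FOLLOW(Z) = {$, 1, 2}
Therefore, FOLLOW(X) = {1, 2}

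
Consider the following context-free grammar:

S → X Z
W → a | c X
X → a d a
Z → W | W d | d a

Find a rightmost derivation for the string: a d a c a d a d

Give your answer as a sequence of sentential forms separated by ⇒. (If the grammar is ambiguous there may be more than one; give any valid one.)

S ⇒ X Z ⇒ X W d ⇒ X c X d ⇒ X c a d a d ⇒ a d a c a d a d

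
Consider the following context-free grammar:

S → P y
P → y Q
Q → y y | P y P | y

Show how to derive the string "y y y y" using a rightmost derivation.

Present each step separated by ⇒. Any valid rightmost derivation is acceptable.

S ⇒ P y ⇒ y Q y ⇒ y y y y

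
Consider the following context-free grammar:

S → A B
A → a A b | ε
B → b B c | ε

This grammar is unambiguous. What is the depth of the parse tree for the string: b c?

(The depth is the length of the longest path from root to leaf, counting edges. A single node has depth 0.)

3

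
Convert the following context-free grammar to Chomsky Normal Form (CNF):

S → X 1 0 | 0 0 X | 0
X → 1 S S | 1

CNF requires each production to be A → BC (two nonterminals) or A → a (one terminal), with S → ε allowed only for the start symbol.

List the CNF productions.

T1 → 1; T0 → 0; S → 0; X → 1; S → X X0; X0 → T1 T0; S → T0 X1; X1 → T0 X; X → T1 X2; X2 → S S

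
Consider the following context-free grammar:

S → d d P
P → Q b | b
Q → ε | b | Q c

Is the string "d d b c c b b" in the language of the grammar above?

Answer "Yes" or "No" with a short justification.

No - no valid derivation exists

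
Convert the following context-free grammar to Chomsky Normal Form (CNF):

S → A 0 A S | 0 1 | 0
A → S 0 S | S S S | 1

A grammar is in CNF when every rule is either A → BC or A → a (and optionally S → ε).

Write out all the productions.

T0 → 0; T1 → 1; S → 0; A → 1; S → A X0; X0 → T0 X1; X1 → A S; S → T0 T1; A → S X2; X2 → T0 S; A → S X3; X3 → S S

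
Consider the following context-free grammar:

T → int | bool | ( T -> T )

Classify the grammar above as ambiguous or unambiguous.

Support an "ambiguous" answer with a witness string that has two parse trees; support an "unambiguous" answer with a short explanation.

Unambiguous - every string in the language has a unique parse tree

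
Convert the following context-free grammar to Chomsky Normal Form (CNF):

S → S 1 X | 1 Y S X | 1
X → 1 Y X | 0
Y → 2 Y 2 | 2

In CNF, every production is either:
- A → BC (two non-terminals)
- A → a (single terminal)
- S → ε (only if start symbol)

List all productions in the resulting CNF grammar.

T1 → 1; S → 1; X → 0; T2 → 2; Y → 2; S → S X0; X0 → T1 X; S → T1 X1; X1 → Y X2; X2 → S X; X → T1 X3; X3 → Y X; Y → T2 X4; X4 → Y T2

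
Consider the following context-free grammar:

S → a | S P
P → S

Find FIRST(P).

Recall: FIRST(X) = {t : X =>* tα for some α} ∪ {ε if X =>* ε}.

We compute FIRST(P) using the standard algorithm.
FIRST(P) = {a}
FIRST(S) = {a}
Therefore, FIRST(P) = {a}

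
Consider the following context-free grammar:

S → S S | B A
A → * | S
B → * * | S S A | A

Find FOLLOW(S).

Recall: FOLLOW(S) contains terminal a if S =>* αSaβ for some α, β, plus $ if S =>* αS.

We compute FOLLOW(S) using the standard algorithm.
FOLLOW(S) starts with {$}.
FIRST(A) = {*}
FIRST(B) = {*}
FIRST(S) = {*}
FOLLOW(A) = {$, *}
FOLLOW(B) = {*}
FOLLOW(S) = {$, *}
Therefore, FOLLOW(S) = {$, *}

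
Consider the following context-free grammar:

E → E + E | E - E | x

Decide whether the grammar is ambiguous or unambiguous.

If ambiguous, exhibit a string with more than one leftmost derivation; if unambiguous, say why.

Ambiguous - the string 'x + x + x + x + x' has two distinct leftmost derivations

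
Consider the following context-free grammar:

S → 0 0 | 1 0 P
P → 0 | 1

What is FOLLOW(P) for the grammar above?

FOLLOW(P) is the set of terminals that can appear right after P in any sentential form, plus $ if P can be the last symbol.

We compute FOLLOW(P) using the standard algorithm.
FOLLOW(S) starts with {$}.
FIRST(P) = {0, 1}
FIRST(S) = {0, 1}
FOLLOW(P) = {$}
FOLLOW(S) = {$}
Therefore, FOLLOW(P) = {$}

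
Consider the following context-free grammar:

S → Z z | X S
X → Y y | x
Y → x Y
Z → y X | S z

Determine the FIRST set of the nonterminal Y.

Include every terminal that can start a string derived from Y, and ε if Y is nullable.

We compute FIRST(Y) using the standard algorithm.
FIRST(S) = {x, y}
FIRST(X) = {x}
FIRST(Y) = {x}
FIRST(Z) = {x, y}
Therefore, FIRST(Y) = {x}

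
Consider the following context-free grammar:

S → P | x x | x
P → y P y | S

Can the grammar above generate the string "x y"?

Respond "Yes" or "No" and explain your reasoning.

No - no valid derivation exists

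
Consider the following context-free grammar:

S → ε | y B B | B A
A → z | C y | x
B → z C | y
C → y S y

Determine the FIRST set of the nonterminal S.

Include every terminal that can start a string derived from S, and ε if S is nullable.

We compute FIRST(S) using the standard algorithm.
FIRST(A) = {x, y, z}
FIRST(B) = {y, z}
FIRST(C) = {y}
FIRST(S) = {y, z, ε}
Therefore, FIRST(S) = {y, z, ε}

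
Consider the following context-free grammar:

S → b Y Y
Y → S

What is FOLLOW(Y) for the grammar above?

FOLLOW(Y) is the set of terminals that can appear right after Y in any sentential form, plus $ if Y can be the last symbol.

We compute FOLLOW(Y) using the standard algorithm.
FOLLOW(S) starts with {$}.
FIRST(S) = {b}
FIRST(Y) = {b}
FOLLOW(S) = {$, b}
FOLLOW(Y) = {$, b}
Therefore, FOLLOW(Y) = {$, b}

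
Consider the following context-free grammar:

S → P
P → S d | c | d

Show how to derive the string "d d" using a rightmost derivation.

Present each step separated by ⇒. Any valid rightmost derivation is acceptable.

S ⇒ P ⇒ S d ⇒ P d ⇒ d d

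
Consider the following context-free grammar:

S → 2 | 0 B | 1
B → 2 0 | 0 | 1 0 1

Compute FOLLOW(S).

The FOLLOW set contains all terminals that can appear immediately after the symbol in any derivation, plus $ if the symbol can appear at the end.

We compute FOLLOW(S) using the standard algorithm.
FOLLOW(S) starts with {$}.
FIRST(B) = {0, 1, 2}
FIRST(S) = {0, 1, 2}
FOLLOW(B) = {$}
FOLLOW(S) = {$}
Therefore, FOLLOW(S) = {$}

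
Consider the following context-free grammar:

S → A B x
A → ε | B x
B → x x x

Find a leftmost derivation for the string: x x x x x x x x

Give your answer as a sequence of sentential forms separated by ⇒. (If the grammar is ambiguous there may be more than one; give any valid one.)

S ⇒ A B x ⇒ B x B x ⇒ x x x x B x ⇒ x x x x x x x x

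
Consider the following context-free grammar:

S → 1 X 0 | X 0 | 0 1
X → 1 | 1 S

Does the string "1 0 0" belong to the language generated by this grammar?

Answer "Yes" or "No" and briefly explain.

No - no valid derivation exists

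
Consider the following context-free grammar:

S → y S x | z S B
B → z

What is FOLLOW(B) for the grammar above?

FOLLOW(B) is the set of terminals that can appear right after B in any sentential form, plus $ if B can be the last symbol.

We compute FOLLOW(B) using the standard algorithm.
FOLLOW(S) starts with {$}.
FIRST(B) = {z}
FIRST(S) = {y, z}
FOLLOW(B) = {$, x, z}
FOLLOW(S) = {$, x, z}
Therefore, FOLLOW(B) = {$, x, z}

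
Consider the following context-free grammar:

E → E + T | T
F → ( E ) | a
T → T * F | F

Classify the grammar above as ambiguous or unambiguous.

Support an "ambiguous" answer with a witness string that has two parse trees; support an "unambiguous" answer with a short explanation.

Unambiguous - every string in the language has a unique parse tree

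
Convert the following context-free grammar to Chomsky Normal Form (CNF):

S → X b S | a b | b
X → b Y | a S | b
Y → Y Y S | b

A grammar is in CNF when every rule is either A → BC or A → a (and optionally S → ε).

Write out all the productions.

TB → b; TA → a; S → b; X → b; Y → b; S → X X0; X0 → TB S; S → TA TB; X → TB Y; X → TA S; Y → Y X1; X1 → Y S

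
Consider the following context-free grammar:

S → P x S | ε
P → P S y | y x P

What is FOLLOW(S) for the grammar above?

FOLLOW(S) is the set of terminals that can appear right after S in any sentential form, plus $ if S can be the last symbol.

We compute FOLLOW(S) using the standard algorithm.
FOLLOW(S) starts with {$}.
FIRST(P) = {y}
FIRST(S) = {y, ε}
FOLLOW(P) = {x, y}
FOLLOW(S) = {$, y}
Therefore, FOLLOW(S) = {$, y}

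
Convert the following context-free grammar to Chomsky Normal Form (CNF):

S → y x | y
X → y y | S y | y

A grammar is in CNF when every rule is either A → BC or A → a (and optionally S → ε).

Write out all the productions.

TY → y; TX → x; S → y; X → y; S → TY TX; X → TY TY; X → S TY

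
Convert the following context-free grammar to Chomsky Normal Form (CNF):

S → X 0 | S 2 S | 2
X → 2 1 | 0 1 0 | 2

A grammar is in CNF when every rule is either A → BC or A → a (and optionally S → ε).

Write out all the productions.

T0 → 0; T2 → 2; S → 2; T1 → 1; X → 2; S → X T0; S → S X0; X0 → T2 S; X → T2 T1; X → T0 X1; X1 → T1 T0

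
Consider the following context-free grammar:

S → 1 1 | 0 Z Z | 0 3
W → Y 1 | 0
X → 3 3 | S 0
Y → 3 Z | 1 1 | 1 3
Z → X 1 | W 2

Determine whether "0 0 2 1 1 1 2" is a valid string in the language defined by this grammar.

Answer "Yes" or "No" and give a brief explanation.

Yes - a valid derivation exists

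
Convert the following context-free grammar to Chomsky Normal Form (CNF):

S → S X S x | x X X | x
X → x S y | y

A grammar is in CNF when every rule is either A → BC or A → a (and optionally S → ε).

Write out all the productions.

TX → x; S → x; TY → y; X → y; S → S X0; X0 → X X1; X1 → S TX; S → TX X2; X2 → X X; X → TX X3; X3 → S TY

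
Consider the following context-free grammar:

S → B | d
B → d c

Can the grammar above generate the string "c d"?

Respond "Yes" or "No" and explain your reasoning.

No - no valid derivation exists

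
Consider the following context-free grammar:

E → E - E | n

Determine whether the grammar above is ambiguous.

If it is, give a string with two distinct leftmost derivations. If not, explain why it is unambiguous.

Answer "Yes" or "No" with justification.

Yes - the string 'n - n - n - n' has two distinct leftmost derivations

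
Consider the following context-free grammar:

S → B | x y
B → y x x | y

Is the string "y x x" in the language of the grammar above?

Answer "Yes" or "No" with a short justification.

Yes - a valid derivation exists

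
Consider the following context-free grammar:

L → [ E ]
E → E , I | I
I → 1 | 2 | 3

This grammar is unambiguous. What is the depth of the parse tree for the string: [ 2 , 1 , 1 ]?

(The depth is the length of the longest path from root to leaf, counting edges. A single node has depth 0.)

5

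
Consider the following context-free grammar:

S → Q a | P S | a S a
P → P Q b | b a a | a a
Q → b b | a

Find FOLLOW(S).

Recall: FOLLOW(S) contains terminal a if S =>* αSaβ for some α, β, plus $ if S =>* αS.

We compute FOLLOW(S) using the standard algorithm.
FOLLOW(S) starts with {$}.
FIRST(P) = {a, b}
FIRST(Q) = {a, b}
FIRST(S) = {a, b}
FOLLOW(P) = {a, b}
FOLLOW(Q) = {a, b}
FOLLOW(S) = {$, a}
Therefore, FOLLOW(S) = {$, a}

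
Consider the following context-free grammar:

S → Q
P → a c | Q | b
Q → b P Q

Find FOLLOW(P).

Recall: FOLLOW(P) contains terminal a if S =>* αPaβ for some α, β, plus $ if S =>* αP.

We compute FOLLOW(P) using the standard algorithm.
FOLLOW(S) starts with {$}.
FIRST(P) = {a, b}
FIRST(Q) = {b}
FIRST(S) = {b}
FOLLOW(P) = {b}
FOLLOW(Q) = {$, b}
FOLLOW(S) = {$}
Therefore, FOLLOW(P) = {b}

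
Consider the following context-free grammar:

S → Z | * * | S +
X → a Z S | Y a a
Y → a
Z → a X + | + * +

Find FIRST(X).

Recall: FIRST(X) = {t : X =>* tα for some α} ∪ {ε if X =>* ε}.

We compute FIRST(X) using the standard algorithm.
FIRST(S) = {*, +, a}
FIRST(X) = {a}
FIRST(Y) = {a}
FIRST(Z) = {+, a}
Therefore, FIRST(X) = {a}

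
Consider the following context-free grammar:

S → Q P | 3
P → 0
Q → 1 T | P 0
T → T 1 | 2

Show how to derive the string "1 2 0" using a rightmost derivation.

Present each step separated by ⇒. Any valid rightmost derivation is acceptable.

S ⇒ Q P ⇒ Q 0 ⇒ 1 T 0 ⇒ 1 2 0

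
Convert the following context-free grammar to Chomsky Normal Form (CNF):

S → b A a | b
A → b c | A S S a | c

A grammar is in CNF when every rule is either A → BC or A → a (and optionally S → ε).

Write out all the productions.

TB → b; TA → a; S → b; TC → c; A → c; S → TB X0; X0 → A TA; A → TB TC; A → A X1; X1 → S X2; X2 → S TA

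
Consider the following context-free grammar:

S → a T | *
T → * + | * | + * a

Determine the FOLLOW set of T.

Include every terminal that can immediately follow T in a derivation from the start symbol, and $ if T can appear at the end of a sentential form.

We compute FOLLOW(T) using the standard algorithm.
FOLLOW(S) starts with {$}.
FIRST(S) = {*, a}
FIRST(T) = {*, +}
FOLLOW(S) = {$}
FOLLOW(T) = {$}
Therefore, FOLLOW(T) = {$}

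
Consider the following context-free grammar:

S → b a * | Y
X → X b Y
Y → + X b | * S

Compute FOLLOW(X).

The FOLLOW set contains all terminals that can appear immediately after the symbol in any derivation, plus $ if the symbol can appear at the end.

We compute FOLLOW(X) using the standard algorithm.
FOLLOW(S) starts with {$}.
FIRST(S) = {*, +, b}
FIRST(X) = {}
FIRST(Y) = {*, +}
FOLLOW(S) = {$, b}
FOLLOW(X) = {b}
FOLLOW(Y) = {$, b}
Therefore, FOLLOW(X) = {b}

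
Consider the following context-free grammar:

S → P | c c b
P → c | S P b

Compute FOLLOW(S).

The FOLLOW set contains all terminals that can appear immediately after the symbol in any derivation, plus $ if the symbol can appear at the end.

We compute FOLLOW(S) using the standard algorithm.
FOLLOW(S) starts with {$}.
FIRST(P) = {c}
FIRST(S) = {c}
FOLLOW(P) = {$, b, c}
FOLLOW(S) = {$, c}
Therefore, FOLLOW(S) = {$, c}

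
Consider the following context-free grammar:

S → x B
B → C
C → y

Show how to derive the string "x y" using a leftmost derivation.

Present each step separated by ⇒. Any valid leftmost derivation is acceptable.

S ⇒ x B ⇒ x C ⇒ x y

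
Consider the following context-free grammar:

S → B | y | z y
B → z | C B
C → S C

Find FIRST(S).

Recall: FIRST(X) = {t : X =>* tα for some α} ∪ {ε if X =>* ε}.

We compute FIRST(S) using the standard algorithm.
FIRST(B) = {y, z}
FIRST(C) = {y, z}
FIRST(S) = {y, z}
Therefore, FIRST(S) = {y, z}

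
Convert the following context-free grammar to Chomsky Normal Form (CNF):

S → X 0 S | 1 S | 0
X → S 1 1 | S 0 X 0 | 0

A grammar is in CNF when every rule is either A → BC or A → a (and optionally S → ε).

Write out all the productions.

T0 → 0; T1 → 1; S → 0; X → 0; S → X X0; X0 → T0 S; S → T1 S; X → S X1; X1 → T1 T1; X → S X2; X2 → T0 X3; X3 → X T0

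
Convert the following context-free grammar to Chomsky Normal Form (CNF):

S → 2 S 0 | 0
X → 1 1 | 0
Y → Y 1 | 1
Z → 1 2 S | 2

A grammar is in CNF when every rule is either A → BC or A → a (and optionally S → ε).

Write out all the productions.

T2 → 2; T0 → 0; S → 0; T1 → 1; X → 0; Y → 1; Z → 2; S → T2 X0; X0 → S T0; X → T1 T1; Y → Y T1; Z → T1 X1; X1 → T2 S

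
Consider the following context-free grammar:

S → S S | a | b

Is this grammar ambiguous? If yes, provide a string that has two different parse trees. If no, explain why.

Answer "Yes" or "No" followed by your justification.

Yes - the string 'b a a b' has two distinct leftmost derivations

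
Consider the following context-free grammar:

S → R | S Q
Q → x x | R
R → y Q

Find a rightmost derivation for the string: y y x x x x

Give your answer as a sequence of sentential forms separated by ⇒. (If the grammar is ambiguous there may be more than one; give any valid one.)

S ⇒ S Q ⇒ S x x ⇒ R x x ⇒ y Q x x ⇒ y R x x ⇒ y y Q x x ⇒ y y x x x x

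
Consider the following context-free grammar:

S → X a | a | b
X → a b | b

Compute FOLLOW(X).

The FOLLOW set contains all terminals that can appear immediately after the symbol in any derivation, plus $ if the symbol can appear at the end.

We compute FOLLOW(X) using the standard algorithm.
FOLLOW(S) starts with {$}.
FIRST(S) = {a, b}
FIRST(X) = {a, b}
FOLLOW(S) = {$}
FOLLOW(X) = {a}
Therefore, FOLLOW(X) = {a}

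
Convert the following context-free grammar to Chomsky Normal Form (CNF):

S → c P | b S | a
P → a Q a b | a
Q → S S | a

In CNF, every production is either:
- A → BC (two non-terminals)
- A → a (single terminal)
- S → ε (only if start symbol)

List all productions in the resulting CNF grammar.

TC → c; TB → b; S → a; TA → a; P → a; Q → a; S → TC P; S → TB S; P → TA X0; X0 → Q X1; X1 → TA TB; Q → S S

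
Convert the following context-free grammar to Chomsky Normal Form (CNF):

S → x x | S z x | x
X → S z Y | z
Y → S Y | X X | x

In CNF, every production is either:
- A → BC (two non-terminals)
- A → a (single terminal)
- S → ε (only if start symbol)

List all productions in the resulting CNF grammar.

TX → x; TZ → z; S → x; X → z; Y → x; S → TX TX; S → S X0; X0 → TZ TX; X → S X1; X1 → TZ Y; Y → S Y; Y → X X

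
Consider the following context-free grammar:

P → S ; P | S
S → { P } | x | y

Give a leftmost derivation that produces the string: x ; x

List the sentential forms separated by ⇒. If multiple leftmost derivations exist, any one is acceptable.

P ⇒ S ; P ⇒ x ; P ⇒ x ; S ⇒ x ; x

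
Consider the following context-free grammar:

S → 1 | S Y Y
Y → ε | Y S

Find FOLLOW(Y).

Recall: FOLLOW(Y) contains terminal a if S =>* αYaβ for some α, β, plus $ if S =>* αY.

We compute FOLLOW(Y) using the standard algorithm.
FOLLOW(S) starts with {$}.
FIRST(S) = {1}
FIRST(Y) = {1, ε}
FOLLOW(S) = {$, 1}
FOLLOW(Y) = {$, 1}
Therefore, FOLLOW(Y) = {$, 1}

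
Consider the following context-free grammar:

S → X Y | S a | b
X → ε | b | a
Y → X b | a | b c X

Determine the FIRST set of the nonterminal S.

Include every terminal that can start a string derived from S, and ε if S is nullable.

We compute FIRST(S) using the standard algorithm.
FIRST(S) = {a, b}
FIRST(X) = {a, b, ε}
FIRST(Y) = {a, b}
Therefore, FIRST(S) = {a, b}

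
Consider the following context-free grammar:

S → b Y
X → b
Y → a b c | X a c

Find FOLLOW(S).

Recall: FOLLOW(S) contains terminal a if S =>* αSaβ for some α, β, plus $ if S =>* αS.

We compute FOLLOW(S) using the standard algorithm.
FOLLOW(S) starts with {$}.
FIRST(S) = {b}
FIRST(X) = {b}
FIRST(Y) = {a, b}
FOLLOW(S) = {$}
FOLLOW(X) = {a}
FOLLOW(Y) = {$}
Therefore, FOLLOW(S) = {$}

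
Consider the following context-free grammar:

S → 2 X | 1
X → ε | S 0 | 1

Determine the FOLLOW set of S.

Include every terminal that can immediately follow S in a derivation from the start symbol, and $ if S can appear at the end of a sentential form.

We compute FOLLOW(S) using the standard algorithm.
FOLLOW(S) starts with {$}.
FIRST(S) = {1, 2}
FIRST(X) = {1, 2, ε}
FOLLOW(S) = {$, 0}
FOLLOW(X) = {$, 0}
Therefore, FOLLOW(S) = {$, 0}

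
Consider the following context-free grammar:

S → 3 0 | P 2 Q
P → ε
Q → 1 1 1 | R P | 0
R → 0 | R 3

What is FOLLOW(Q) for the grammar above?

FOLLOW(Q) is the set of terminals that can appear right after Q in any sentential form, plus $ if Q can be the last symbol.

We compute FOLLOW(Q) using the standard algorithm.
FOLLOW(S) starts with {$}.
FIRST(P) = {ε}
FIRST(Q) = {0, 1}
FIRST(R) = {0}
FIRST(S) = {2, 3}
FOLLOW(P) = {$, 2}
FOLLOW(Q) = {$}
FOLLOW(R) = {$, 3}
FOLLOW(S) = {$}
Therefore, FOLLOW(Q) = {$}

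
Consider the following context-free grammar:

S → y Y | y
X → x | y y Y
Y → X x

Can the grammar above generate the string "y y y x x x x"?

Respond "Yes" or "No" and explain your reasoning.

No - no valid derivation exists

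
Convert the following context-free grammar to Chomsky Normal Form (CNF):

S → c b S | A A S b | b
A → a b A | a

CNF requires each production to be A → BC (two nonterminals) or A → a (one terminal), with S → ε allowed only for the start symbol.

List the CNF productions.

TC → c; TB → b; S → b; TA → a; A → a; S → TC X0; X0 → TB S; S → A X1; X1 → A X2; X2 → S TB; A → TA X3; X3 → TB A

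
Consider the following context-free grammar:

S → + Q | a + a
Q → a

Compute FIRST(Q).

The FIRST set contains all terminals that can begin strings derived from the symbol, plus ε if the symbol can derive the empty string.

We compute FIRST(Q) using the standard algorithm.
FIRST(Q) = {a}
FIRST(S) = {+, a}
Therefore, FIRST(Q) = {a}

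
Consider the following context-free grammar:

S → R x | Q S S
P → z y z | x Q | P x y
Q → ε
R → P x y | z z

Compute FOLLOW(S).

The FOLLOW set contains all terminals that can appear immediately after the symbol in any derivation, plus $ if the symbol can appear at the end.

We compute FOLLOW(S) using the standard algorithm.
FOLLOW(S) starts with {$}.
FIRST(P) = {x, z}
FIRST(Q) = {ε}
FIRST(R) = {x, z}
FIRST(S) = {x, z}
FOLLOW(P) = {x}
FOLLOW(Q) = {x, z}
FOLLOW(R) = {x}
FOLLOW(S) = {$, x, z}
Therefore, FOLLOW(S) = {$, x, z}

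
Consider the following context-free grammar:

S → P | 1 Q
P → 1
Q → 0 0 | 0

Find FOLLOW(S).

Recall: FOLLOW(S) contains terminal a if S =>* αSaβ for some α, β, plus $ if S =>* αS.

We compute FOLLOW(S) using the standard algorithm.
FOLLOW(S) starts with {$}.
FIRST(P) = {1}
FIRST(Q) = {0}
FIRST(S) = {1}
FOLLOW(P) = {$}
FOLLOW(Q) = {$}
FOLLOW(S) = {$}
Therefore, FOLLOW(S) = {$}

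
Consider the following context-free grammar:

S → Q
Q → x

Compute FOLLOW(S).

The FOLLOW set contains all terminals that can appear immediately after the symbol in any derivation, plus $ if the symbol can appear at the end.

We compute FOLLOW(S) using the standard algorithm.
FOLLOW(S) starts with {$}.
FIRST(Q) = {x}
FIRST(S) = {x}
FOLLOW(Q) = {$}
FOLLOW(S) = {$}
Therefore, FOLLOW(S) = {$}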